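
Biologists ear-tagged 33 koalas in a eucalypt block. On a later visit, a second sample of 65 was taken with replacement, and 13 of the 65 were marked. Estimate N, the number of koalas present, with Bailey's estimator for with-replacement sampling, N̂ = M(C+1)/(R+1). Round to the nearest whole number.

N̂ = 33·(65+1)/(13+1) = 33·66/14 = 2178/14 ≈ 155.6 → 156

N ≈ 156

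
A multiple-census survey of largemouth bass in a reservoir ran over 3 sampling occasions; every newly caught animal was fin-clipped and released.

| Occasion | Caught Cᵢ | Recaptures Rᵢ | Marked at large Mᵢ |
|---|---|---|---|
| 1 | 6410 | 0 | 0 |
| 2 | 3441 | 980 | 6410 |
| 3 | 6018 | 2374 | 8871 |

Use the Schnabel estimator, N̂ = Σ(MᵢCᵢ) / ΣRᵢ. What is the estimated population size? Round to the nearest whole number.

Σ MᵢCᵢ = 0·6410 + 6410·3441 + 8871·6018 = 0 + 22056810 + 53385678 = 75442488
Σ Rᵢ = 0 + 980 + 2374 = 3354
N̂ = 75442488 / 3354 ≈ 22493.3 → 22493

N ≈ 22,493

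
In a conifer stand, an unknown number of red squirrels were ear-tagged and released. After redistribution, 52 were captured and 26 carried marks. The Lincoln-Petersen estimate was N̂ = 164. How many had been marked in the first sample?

From N = M·C/R: M = N·R / C = 164·26 / 52 = 4264 / 52 = 82.

M = 82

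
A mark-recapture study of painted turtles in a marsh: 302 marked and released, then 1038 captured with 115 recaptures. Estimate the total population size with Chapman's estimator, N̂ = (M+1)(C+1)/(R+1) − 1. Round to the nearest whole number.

N̂ = (302+1)(1038+1)/(115+1) − 1 = 303·1039/116 − 1
= 314817/116 − 1 ≈ 2713.9 − 1 ≈ 2712.9 → 2713

N ≈ 2713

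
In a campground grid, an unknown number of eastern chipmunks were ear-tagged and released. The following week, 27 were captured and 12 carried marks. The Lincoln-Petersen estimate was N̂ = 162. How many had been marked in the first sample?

From N = M·C/R: M = N·R / C = 162·12 / 27 = 1944 / 27 = 72.

M = 72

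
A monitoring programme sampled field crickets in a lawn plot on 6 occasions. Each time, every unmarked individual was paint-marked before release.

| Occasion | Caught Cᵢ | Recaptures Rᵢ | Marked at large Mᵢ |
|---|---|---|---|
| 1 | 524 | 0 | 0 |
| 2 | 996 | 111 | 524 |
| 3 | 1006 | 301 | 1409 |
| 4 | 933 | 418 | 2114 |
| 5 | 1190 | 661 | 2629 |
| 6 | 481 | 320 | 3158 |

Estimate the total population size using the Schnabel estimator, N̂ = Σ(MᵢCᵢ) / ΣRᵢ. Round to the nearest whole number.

Σ MᵢCᵢ = 0·524 + 524·996 + 1409·1006 + 2114·933 + 2629·1190 + 3158·481 = 0 + 521904 + 1417454 + 1972362 + 3128510 + 1518998 = 8559228
Σ Rᵢ = 0 + 111 + 301 + 418 + 661 + 320 = 1811
N̂ = 8559228 / 1811 ≈ 4726.2 → 4726

N ≈ 4726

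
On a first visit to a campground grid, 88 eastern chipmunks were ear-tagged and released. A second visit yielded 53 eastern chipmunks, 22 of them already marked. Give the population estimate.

If marked individuals mix randomly, R/C ≈ M/N, giving N ≈ M·C/R.
N = (88 × 53) / 22 = 4664 / 22 = 212

N = 212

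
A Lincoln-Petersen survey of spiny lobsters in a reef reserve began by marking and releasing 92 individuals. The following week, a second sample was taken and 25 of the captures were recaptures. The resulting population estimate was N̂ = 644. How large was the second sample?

From N = M·C/R: C = N·R / M = 644·25 / 92 = 16100 / 92 = 175.

C = 175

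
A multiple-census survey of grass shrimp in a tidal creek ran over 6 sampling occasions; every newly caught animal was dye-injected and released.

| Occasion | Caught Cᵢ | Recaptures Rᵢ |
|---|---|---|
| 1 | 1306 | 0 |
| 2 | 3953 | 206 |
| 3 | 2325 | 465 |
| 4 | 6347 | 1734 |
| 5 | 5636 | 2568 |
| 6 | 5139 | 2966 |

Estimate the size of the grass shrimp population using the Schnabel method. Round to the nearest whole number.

Marked at large before each occasion: Mᵢ = Σⱼ<ᵢ (Cⱼ − Rⱼ) → M1=0, M2=1306, M3=5053, M4=6913, M5=11526, M6=14594
Σ MᵢCᵢ = 0·1306 + 1306·3953 + 5053·2325 + 6913·6347 + 11526·5636 + 14594·5139 = 0 + 5162618 + 11748225 + 43876811 + 64960536 + 74998566 = 200746756
Σ Rᵢ = 0 + 206 + 465 + 1734 + 2568 + 2966 = 7939
N̂ = 200746756 / 7939 ≈ 25286.2 → 25286

N ≈ 25,286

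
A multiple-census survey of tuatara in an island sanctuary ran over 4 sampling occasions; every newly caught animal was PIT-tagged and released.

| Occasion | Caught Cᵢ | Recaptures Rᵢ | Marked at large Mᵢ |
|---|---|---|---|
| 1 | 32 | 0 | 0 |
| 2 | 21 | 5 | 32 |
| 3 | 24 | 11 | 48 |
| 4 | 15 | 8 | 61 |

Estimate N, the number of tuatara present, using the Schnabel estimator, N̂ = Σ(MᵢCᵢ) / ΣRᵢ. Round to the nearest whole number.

Σ MᵢCᵢ = 0·32 + 32·21 + 48·24 + 61·15 = 0 + 672 + 1152 + 915 = 2739
Σ Rᵢ = 0 + 5 + 11 + 8 = 24
N̂ = 2739 / 24 ≈ 114.1 → 114

N ≈ 114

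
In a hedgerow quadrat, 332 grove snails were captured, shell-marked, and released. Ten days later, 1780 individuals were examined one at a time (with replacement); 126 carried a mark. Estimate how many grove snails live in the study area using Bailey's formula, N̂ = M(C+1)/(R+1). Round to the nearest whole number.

N̂ = 332·(1780+1)/(126+1) = 332·1781/127 = 591292/127 ≈ 4655.8 → 4656

N ≈ 4656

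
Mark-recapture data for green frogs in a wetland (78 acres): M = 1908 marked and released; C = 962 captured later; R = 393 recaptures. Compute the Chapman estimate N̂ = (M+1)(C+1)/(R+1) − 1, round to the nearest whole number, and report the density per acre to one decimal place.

N̂ = 1909·963/394 − 1 = 1838367/394 − 1 ≈ 4664.9 → 4665
Density = N̂ / area = 4665 / 78 ≈ 59.81 → 59.8 per acre

density ≈ 59.8 green frogs per acre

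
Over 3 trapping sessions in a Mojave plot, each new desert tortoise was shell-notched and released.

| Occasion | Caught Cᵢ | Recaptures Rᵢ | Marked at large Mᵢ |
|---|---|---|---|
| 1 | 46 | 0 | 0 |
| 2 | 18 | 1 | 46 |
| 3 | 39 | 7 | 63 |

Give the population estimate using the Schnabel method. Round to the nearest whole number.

Σ MᵢCᵢ = 0·46 + 46·18 + 63·39 = 0 + 828 + 2457 = 3285
Σ Rᵢ = 0 + 1 + 7 = 8
N̂ = 3285 / 8 ≈ 410.6 → 411

N ≈ 411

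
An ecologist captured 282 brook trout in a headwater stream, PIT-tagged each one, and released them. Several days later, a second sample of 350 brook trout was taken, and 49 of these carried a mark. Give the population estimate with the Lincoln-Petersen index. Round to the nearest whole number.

N = (282 × 350) / 49 = 98700 / 49 ≈ 2014.3 → 2014

N ≈ 2014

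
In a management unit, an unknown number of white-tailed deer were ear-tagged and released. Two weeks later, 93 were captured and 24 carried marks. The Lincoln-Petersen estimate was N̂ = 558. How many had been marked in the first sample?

M = 144

From N = M·C/R: M = N·R / C = 558·24 / 93 = 13392 / 93 = 144.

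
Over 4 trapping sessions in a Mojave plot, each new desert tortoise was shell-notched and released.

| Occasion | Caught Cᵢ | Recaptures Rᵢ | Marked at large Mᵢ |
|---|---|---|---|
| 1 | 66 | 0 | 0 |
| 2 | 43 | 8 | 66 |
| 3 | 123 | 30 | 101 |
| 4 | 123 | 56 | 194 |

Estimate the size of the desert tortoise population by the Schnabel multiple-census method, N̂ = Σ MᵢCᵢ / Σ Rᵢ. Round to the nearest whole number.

N ≈ 416

Σ MᵢCᵢ = 0·66 + 66·43 + 101·123 + 194·123 = 0 + 2838 + 12423 + 23862 = 39123
Σ Rᵢ = 0 + 8 + 30 + 56 = 94
N̂ = 39123 / 94 ≈ 416.2 → 416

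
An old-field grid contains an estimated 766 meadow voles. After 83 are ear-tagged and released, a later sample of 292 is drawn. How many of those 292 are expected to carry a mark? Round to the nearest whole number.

expected recaptures ≈ 32

Expected recaptures E[R] = M·C / N.
E[R] = 83 × 292 / 766 = 24236 / 766 ≈ 31.6 → 32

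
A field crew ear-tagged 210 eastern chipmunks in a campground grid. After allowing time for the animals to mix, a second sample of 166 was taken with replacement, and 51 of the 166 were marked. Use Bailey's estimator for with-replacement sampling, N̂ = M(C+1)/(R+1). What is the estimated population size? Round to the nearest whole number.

N ≈ 674

N̂ = 210·(166+1)/(51+1) = 210·167/52 = 35070/52 ≈ 674.4 → 674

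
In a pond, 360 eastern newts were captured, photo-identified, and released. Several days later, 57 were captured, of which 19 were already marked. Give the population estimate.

N = (360 × 57) / 19 = 20520 / 19 = 1080

N = 1080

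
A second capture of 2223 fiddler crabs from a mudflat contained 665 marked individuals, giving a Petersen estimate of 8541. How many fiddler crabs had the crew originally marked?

M = 2555

From N = M·C/R: M = N·R / C = 8541·665 / 2223 = 5679765 / 2223 = 2555.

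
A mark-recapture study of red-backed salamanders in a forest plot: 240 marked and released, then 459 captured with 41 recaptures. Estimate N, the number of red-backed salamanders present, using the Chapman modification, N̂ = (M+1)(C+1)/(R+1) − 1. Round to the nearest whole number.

N̂ = (240+1)(459+1)/(41+1) − 1 = 241·460/42 − 1
= 110860/42 − 1 ≈ 2639.5 − 1 ≈ 2638.5 → 2639

N ≈ 2639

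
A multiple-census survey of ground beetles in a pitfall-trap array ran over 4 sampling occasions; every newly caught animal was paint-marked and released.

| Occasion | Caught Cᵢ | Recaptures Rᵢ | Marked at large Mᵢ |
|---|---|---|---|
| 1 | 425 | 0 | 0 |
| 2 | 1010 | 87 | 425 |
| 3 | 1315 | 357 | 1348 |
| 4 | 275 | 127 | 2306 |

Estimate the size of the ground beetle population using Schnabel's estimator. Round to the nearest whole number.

Σ MᵢCᵢ = 0·425 + 425·1010 + 1348·1315 + 2306·275 = 0 + 429250 + 1772620 + 634150 = 2836020
Σ Rᵢ = 0 + 87 + 357 + 127 = 571
N̂ = 2836020 / 571 ≈ 4966.8 → 4967

N ≈ 4967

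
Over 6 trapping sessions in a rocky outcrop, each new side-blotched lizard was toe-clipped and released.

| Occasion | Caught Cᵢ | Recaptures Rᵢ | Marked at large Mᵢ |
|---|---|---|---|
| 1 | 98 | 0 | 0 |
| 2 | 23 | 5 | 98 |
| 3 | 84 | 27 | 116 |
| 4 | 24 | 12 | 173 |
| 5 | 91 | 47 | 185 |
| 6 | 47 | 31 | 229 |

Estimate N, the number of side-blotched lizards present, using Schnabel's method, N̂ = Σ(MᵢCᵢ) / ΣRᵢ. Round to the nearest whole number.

N ≈ 359

Σ MᵢCᵢ = 0·98 + 98·23 + 116·84 + 173·24 + 185·91 + 229·47 = 0 + 2254 + 9744 + 4152 + 16835 + 10763 = 43748
Σ Rᵢ = 0 + 5 + 27 + 12 + 47 + 31 = 122
N̂ = 43748 / 122 ≈ 358.6 → 359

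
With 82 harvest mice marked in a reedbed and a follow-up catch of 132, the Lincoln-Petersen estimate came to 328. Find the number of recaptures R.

From N = M·C/R: R = M·C / N = 82·132 / 328 = 10824 / 328 = 33.

R = 33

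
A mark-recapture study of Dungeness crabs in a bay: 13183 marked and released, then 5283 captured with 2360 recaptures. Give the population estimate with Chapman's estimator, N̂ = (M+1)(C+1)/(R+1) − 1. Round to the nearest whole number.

N ≈ 29,505

N̂ = (13183+1)(5283+1)/(2360+1) − 1 = 13184·5284/2361 − 1
= 69664256/2361 − 1 ≈ 29506.2 − 1 ≈ 29505.2 → 29505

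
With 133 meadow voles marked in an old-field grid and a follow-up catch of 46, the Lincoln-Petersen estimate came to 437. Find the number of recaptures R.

From N = M·C/R: R = M·C / N = 133·46 / 437 = 6118 / 437 = 14.

R = 14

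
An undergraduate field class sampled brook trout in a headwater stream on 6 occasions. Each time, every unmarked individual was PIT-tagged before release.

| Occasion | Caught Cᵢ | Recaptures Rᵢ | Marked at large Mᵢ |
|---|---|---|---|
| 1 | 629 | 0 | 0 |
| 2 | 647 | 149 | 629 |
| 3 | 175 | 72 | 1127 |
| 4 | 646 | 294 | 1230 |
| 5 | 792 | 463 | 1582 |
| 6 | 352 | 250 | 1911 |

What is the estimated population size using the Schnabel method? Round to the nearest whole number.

Σ MᵢCᵢ = 0·629 + 629·647 + 1127·175 + 1230·646 + 1582·792 + 1911·352 = 0 + 406963 + 197225 + 794580 + 1252944 + 672672 = 3324384
Σ Rᵢ = 0 + 149 + 72 + 294 + 463 + 250 = 1228
N̂ = 3324384 / 1228 ≈ 2707.2 → 2707

N ≈ 2707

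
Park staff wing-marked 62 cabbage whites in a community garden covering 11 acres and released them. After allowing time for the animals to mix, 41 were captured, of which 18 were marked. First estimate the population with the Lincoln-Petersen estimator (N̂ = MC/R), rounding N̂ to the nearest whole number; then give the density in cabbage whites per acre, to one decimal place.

density ≈ 12.8 cabbage whites per acre

N̂ = 62·41/18 = 2542/18 ≈ 141.2 → 141
Density = N̂ / area = 141 / 11 ≈ 12.82 → 12.8 per acre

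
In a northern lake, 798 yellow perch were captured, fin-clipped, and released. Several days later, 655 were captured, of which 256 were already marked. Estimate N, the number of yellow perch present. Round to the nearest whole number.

N ≈ 2042

N = (798 × 655) / 256 = 522690 / 256 ≈ 2041.8 → 2042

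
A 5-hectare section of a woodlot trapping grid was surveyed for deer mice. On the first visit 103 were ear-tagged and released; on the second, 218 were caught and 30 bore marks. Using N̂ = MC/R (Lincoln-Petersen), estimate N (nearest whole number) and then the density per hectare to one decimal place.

density ≈ 149.6 deer mice per hectare

N̂ = 103·218/30 = 22454/30 ≈ 748.47 → 748
Density = N̂ / area = 748 / 5 ≈ 149.60 → 149.6 per hectare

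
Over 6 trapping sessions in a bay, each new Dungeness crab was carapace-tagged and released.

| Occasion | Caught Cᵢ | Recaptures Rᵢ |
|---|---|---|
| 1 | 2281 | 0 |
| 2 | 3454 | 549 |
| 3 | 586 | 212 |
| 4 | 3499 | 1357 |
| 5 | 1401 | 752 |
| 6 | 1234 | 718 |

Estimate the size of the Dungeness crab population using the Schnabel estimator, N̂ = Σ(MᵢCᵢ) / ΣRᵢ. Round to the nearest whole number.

Marked at large before each occasion: Mᵢ = Σⱼ<ᵢ (Cⱼ − Rⱼ) → M1=0, M2=2281, M3=5186, M4=5560, M5=7702, M6=8351
Σ MᵢCᵢ = 0·2281 + 2281·3454 + 5186·586 + 5560·3499 + 7702·1401 + 8351·1234 = 0 + 7878574 + 3038996 + 19454440 + 10790502 + 10305134 = 51467646
Σ Rᵢ = 0 + 549 + 212 + 1357 + 752 + 718 = 3588
N̂ = 51467646 / 3588 ≈ 14344.4 → 14344

N ≈ 14,344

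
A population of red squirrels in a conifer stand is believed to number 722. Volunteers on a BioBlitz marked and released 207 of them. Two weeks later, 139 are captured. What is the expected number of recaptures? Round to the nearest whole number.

expected recaptures ≈ 40

Expected recaptures E[R] = M·C / N.
E[R] = 207 × 139 / 722 = 28773 / 722 ≈ 39.9 → 40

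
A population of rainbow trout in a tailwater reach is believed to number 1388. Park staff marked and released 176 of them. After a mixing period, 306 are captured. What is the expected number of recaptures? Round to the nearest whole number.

expected recaptures ≈ 39

Expected recaptures E[R] = M·C / N.
E[R] = 176 × 306 / 1388 = 53856 / 1388 ≈ 38.8 → 39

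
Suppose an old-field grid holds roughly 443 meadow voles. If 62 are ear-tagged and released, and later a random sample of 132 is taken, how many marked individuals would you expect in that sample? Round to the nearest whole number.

The marked fraction of the population is 62/443, so in a sample of 132 expect C·(M/N) marked.
E[R] = 62 × 132 / 443 = 8184 / 443 ≈ 18.47 → 18

expected recaptures ≈ 18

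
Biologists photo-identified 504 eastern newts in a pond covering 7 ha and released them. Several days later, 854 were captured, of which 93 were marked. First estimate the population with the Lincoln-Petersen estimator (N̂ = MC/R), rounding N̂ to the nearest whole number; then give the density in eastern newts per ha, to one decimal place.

density ≈ 661.1 eastern newts per ha

N̂ = 504·854/93 = 430416/93 ≈ 4628.1 → 4628
Density = N̂ / area = 4628 / 7 ≈ 661.14 → 661.1 per ha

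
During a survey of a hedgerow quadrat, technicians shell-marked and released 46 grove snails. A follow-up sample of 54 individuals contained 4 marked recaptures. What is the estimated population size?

N = (46 × 54) / 4 = 2484 / 4 = 621

N = 621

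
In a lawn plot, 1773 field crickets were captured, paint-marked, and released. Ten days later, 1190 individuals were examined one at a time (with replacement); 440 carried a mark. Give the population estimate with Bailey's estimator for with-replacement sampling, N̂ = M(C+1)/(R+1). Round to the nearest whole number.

N ≈ 4788

N̂ = 1773·(1190+1)/(440+1) = 1773·1191/441 = 2111643/441 ≈ 4788.3 → 4788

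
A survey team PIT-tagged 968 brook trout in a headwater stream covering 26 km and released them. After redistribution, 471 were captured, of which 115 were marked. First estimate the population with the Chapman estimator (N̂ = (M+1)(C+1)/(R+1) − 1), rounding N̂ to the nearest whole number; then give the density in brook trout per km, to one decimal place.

density ≈ 151.6 brook trout per km

N̂ = 969·472/116 − 1 = 457368/116 − 1 ≈ 3941.8 → 3942
Density = N̂ / area = 3942 / 26 ≈ 151.62 → 151.6 per km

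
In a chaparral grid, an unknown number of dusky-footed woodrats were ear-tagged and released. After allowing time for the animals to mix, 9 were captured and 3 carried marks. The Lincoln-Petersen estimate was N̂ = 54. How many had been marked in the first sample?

From N = M·C/R: M = N·R / C = 54·3 / 9 = 162 / 9 = 18.

M = 18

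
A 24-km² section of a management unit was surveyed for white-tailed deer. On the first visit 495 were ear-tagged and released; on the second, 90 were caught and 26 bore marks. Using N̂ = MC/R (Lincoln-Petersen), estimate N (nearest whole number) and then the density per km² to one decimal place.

density ≈ 71.4 white-tailed deer per km²

N̂ = 495·90/26 = 44550/26 ≈ 1713.46 → 1713
Density = N̂ / area = 1713 / 24 ≈ 71.38 → 71.4 per km²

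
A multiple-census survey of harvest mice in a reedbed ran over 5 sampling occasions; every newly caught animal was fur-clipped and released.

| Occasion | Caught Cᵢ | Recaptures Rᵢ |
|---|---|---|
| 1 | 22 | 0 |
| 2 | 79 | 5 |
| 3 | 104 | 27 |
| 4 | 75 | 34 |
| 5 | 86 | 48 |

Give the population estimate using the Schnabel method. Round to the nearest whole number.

Marked at large before each occasion: Mᵢ = Σⱼ<ᵢ (Cⱼ − Rⱼ) → M1=0, M2=22, M3=96, M4=173, M5=214
Σ MᵢCᵢ = 0·22 + 22·79 + 96·104 + 173·75 + 214·86 = 0 + 1738 + 9984 + 12975 + 18404 = 43101
Σ Rᵢ = 0 + 5 + 27 + 34 + 48 = 114
N̂ = 43101 / 114 ≈ 378.1 → 378

N ≈ 378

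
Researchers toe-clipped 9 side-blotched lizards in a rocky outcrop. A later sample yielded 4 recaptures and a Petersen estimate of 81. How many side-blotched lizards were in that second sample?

From N = M·C/R: C = N·R / M = 81·4 / 9 = 324 / 9 = 36.

C = 36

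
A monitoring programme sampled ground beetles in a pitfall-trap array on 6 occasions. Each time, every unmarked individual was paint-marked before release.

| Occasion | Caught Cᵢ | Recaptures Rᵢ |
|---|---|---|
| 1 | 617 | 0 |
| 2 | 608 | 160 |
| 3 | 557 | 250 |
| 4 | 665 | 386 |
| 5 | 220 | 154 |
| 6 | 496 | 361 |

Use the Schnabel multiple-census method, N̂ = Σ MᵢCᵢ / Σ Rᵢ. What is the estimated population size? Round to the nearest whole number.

N ≈ 2361

Marked at large before each occasion: Mᵢ = Σⱼ<ᵢ (Cⱼ − Rⱼ) → M1=0, M2=617, M3=1065, M4=1372, M5=1651, M6=1717
Σ MᵢCᵢ = 0·617 + 617·608 + 1065·557 + 1372·665 + 1651·220 + 1717·496 = 0 + 375136 + 593205 + 912380 + 363220 + 851632 = 3095573
Σ Rᵢ = 0 + 160 + 250 + 386 + 154 + 361 = 1311
N̂ = 3095573 / 1311 ≈ 2361.2 → 2361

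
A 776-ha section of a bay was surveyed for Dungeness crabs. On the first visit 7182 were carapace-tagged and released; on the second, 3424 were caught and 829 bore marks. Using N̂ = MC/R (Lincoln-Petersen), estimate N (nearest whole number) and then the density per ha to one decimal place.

density ≈ 38.2 Dungeness crabs per ha

N̂ = 7182·3424/829 = 24591168/829 ≈ 29663.7 → 29664
Density = N̂ / area = 29664 / 776 ≈ 38.23 → 38.2 per ha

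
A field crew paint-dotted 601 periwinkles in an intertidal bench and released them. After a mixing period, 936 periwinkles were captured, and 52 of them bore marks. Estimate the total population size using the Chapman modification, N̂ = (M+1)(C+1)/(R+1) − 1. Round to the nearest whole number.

N ≈ 10,642

N̂ = (601+1)(936+1)/(52+1) − 1 = 602·937/53 − 1
= 564074/53 − 1 ≈ 10642.9 − 1 ≈ 10641.9 → 10642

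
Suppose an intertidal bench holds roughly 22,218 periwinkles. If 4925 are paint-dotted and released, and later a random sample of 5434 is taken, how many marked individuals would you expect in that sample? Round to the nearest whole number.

expected recaptures ≈ 1205

The marked fraction of the population is 4925/22218, so in a sample of 5434 expect C·(M/N) marked.
E[R] = 4925 × 5434 / 22218 = 26762450 / 22218 ≈ 1204.5 → 1205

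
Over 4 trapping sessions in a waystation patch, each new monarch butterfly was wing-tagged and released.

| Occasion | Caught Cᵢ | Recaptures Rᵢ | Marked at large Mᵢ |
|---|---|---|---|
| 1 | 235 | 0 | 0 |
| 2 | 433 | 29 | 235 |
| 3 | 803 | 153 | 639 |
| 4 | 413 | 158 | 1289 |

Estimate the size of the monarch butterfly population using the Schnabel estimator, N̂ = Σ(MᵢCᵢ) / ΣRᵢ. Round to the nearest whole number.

Σ MᵢCᵢ = 0·235 + 235·433 + 639·803 + 1289·413 = 0 + 101755 + 513117 + 532357 = 1147229
Σ Rᵢ = 0 + 29 + 153 + 158 = 340
N̂ = 1147229 / 340 ≈ 3374.2 → 3374

N ≈ 3374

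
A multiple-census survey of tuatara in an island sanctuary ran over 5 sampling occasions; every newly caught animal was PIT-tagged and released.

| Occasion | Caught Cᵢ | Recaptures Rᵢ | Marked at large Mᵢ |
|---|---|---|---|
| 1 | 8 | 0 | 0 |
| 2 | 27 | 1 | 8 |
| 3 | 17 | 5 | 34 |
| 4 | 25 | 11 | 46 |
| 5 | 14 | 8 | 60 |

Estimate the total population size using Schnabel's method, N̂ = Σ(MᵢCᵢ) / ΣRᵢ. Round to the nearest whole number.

Σ MᵢCᵢ = 0·8 + 8·27 + 34·17 + 46·25 + 60·14 = 0 + 216 + 578 + 1150 + 840 = 2784
Σ Rᵢ = 0 + 1 + 5 + 11 + 8 = 25
N̂ = 2784 / 25 ≈ 111.4 → 111

N ≈ 111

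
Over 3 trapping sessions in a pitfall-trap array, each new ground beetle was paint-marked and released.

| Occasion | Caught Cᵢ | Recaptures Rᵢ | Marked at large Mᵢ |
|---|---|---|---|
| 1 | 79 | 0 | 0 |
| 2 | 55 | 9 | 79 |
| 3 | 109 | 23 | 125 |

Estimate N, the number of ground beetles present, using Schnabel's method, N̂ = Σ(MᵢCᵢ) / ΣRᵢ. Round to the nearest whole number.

Σ MᵢCᵢ = 0·79 + 79·55 + 125·109 = 0 + 4345 + 13625 = 17970
Σ Rᵢ = 0 + 9 + 23 = 32
N̂ = 17970 / 32 ≈ 561.6 → 562

N ≈ 562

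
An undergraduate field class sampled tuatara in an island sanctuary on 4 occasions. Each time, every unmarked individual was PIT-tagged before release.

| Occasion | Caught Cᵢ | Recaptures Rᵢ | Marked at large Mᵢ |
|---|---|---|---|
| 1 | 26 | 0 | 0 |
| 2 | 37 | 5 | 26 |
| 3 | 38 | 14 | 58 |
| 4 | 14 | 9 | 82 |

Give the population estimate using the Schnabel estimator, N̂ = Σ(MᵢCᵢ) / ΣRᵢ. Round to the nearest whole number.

N ≈ 154

Σ MᵢCᵢ = 0·26 + 26·37 + 58·38 + 82·14 = 0 + 962 + 2204 + 1148 = 4314
Σ Rᵢ = 0 + 5 + 14 + 9 = 28
N̂ = 4314 / 28 ≈ 154.1 → 154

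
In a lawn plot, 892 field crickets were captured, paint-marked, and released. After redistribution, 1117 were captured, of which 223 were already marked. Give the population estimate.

N = 4468

N = (892 × 1117) / 223 = 996364 / 223 = 4468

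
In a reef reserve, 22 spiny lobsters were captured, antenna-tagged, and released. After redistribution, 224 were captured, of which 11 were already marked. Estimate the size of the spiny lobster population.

N = 448

Lincoln-Petersen assumes M/N = R/C, so N = M·C / R.
N = (22 × 224) / 11 = 4928 / 11 = 448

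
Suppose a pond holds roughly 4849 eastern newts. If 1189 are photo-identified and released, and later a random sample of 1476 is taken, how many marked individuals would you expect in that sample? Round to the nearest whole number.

Expected recaptures E[R] = M·C / N.
E[R] = 1189 × 1476 / 4849 = 1754964 / 4849 ≈ 361.9 → 362

expected recaptures ≈ 362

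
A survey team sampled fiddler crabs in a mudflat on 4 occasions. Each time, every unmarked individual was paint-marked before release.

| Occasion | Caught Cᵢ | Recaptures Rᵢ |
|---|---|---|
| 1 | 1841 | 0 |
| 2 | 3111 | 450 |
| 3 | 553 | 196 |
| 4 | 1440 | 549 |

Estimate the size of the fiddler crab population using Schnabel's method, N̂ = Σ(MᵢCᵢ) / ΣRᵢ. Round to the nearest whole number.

N ≈ 12,731

Marked at large before each occasion: Mᵢ = Σⱼ<ᵢ (Cⱼ − Rⱼ) → M1=0, M2=1841, M3=4502, M4=4859
Σ MᵢCᵢ = 0·1841 + 1841·3111 + 4502·553 + 4859·1440 = 0 + 5727351 + 2489606 + 6996960 = 15213917
Σ Rᵢ = 0 + 450 + 196 + 549 = 1195
N̂ = 15213917 / 1195 ≈ 12731.3 → 12731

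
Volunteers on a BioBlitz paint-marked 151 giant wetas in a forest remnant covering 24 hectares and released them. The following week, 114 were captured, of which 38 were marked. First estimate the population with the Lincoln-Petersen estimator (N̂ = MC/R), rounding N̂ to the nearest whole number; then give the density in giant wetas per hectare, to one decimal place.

density ≈ 18.9 giant wetas per hectare

N̂ = 151·114/38 = 17214/38 = 453
Density = N̂ / area = 453 / 24 ≈ 18.88 → 18.9 per hectare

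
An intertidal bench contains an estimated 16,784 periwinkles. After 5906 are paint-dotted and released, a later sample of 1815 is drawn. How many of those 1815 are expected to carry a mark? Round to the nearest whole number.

expected recaptures ≈ 639

Expected recaptures E[R] = M·C / N.
E[R] = 5906 × 1815 / 16784 = 10719390 / 16784 ≈ 638.7 → 639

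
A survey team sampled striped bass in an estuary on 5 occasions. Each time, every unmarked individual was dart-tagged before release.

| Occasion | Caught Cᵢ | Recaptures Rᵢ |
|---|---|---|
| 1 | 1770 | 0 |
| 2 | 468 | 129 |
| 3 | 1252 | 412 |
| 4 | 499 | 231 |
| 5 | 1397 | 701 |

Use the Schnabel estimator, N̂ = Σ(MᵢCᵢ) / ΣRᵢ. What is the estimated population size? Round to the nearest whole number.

N ≈ 6405

Marked at large before each occasion: Mᵢ = Σⱼ<ᵢ (Cⱼ − Rⱼ) → M1=0, M2=1770, M3=2109, M4=2949, M5=3217
Σ MᵢCᵢ = 0·1770 + 1770·468 + 2109·1252 + 2949·499 + 3217·1397 = 0 + 828360 + 2640468 + 1471551 + 4494149 = 9434528
Σ Rᵢ = 0 + 129 + 412 + 231 + 701 = 1473
N̂ = 9434528 / 1473 ≈ 6405.0 → 6405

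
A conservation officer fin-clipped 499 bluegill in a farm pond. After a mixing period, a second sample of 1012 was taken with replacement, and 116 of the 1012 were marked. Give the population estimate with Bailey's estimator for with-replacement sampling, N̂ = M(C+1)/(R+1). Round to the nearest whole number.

N̂ = 499·(1012+1)/(116+1) = 499·1013/117 = 505487/117 ≈ 4320.4 → 4320

N ≈ 4320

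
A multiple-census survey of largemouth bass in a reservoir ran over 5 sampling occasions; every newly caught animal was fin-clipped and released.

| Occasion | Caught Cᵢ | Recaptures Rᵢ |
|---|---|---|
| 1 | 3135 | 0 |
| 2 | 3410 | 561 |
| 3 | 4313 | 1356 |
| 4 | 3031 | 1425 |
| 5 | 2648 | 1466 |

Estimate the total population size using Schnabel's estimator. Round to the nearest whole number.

Marked at large before each occasion: Mᵢ = Σⱼ<ᵢ (Cⱼ − Rⱼ) → M1=0, M2=3135, M3=5984, M4=8941, M5=10547
Σ MᵢCᵢ = 0·3135 + 3135·3410 + 5984·4313 + 8941·3031 + 10547·2648 = 0 + 10690350 + 25808992 + 27100171 + 27928456 = 91527969
Σ Rᵢ = 0 + 561 + 1356 + 1425 + 1466 = 4808
N̂ = 91527969 / 4808 ≈ 19036.6 → 19037

N ≈ 19,037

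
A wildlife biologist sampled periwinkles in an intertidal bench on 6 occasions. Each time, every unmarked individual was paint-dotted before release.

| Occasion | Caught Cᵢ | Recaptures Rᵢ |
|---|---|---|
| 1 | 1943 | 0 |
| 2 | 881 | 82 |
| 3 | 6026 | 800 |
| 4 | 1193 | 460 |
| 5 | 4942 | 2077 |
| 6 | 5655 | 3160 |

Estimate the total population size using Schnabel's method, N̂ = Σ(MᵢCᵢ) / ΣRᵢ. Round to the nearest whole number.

Marked at large before each occasion: Mᵢ = Σⱼ<ᵢ (Cⱼ − Rⱼ) → M1=0, M2=1943, M3=2742, M4=7968, M5=8701, M6=11566
Σ MᵢCᵢ = 0·1943 + 1943·881 + 2742·6026 + 7968·1193 + 8701·4942 + 11566·5655 = 0 + 1711783 + 16523292 + 9505824 + 43000342 + 65405730 = 136146971
Σ Rᵢ = 0 + 82 + 800 + 460 + 2077 + 3160 = 6579
N̂ = 136146971 / 6579 ≈ 20694.2 → 20694

N ≈ 20,694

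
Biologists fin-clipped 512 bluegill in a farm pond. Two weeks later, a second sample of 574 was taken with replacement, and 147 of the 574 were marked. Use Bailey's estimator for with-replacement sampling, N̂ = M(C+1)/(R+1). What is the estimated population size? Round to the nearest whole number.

N ≈ 1989

N̂ = 512·(574+1)/(147+1) = 512·575/148 = 294400/148 ≈ 1989.2 → 1989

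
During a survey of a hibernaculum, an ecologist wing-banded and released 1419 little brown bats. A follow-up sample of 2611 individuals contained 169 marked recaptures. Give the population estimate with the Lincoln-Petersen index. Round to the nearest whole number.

N ≈ 21,923

N = (1419 × 2611) / 169 = 3705009 / 169 ≈ 21923.1 → 21923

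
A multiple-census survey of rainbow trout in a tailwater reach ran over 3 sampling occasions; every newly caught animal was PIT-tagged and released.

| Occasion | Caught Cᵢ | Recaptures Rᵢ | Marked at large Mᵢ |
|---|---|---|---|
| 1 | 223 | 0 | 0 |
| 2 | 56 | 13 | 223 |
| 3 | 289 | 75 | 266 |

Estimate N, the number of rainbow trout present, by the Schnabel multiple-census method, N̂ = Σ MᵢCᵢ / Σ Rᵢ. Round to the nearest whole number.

N ≈ 1015

Σ MᵢCᵢ = 0·223 + 223·56 + 266·289 = 0 + 12488 + 76874 = 89362
Σ Rᵢ = 0 + 13 + 75 = 88
N̂ = 89362 / 88 ≈ 1015.48 → 1015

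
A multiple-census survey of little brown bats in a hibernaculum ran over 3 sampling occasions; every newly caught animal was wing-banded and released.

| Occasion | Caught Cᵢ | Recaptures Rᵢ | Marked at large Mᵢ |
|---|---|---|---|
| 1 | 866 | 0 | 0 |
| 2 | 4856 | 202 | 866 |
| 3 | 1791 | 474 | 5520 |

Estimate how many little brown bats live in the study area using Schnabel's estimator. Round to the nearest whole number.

Σ MᵢCᵢ = 0·866 + 866·4856 + 5520·1791 = 0 + 4205296 + 9886320 = 14091616
Σ Rᵢ = 0 + 202 + 474 = 676
N̂ = 14091616 / 676 ≈ 20845.6 → 20846

N ≈ 20,846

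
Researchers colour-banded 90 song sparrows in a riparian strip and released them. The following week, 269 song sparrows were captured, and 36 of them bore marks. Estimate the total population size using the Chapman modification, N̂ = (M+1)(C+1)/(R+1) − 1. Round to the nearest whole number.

N̂ = (90+1)(269+1)/(36+1) − 1 = 91·270/37 − 1
= 24570/37 − 1 ≈ 664.1 − 1 ≈ 663.1 → 663

N ≈ 663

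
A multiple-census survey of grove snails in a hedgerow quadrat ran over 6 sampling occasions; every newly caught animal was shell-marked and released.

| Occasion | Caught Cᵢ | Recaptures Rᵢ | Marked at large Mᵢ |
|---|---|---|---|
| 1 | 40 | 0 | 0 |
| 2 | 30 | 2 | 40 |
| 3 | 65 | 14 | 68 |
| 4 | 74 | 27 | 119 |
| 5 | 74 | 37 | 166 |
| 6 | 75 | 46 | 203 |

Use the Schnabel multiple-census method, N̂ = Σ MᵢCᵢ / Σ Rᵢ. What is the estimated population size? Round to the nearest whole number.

Σ MᵢCᵢ = 0·40 + 40·30 + 68·65 + 119·74 + 166·74 + 203·75 = 0 + 1200 + 4420 + 8806 + 12284 + 15225 = 41935
Σ Rᵢ = 0 + 2 + 14 + 27 + 37 + 46 = 126
N̂ = 41935 / 126 ≈ 332.8 → 333

N ≈ 333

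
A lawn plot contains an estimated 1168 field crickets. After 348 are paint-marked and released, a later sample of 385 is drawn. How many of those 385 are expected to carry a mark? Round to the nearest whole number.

expected recaptures ≈ 115

The marked fraction of the population is 348/1168, so in a sample of 385 expect C·(M/N) marked.
E[R] = 348 × 385 / 1168 = 133980 / 1168 ≈ 114.7 → 115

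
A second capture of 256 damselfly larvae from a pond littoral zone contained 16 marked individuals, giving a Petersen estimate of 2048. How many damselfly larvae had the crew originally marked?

From N = M·C/R: M = N·R / C = 2048·16 / 256 = 32768 / 256 = 128.

M = 128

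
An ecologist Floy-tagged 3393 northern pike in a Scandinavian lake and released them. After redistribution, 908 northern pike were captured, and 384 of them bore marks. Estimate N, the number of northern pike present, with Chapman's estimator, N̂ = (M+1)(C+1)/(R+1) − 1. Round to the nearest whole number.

N ≈ 8012

N̂ = (3393+1)(908+1)/(384+1) − 1 = 3394·909/385 − 1
= 3085146/385 − 1 ≈ 8013.4 − 1 ≈ 8012.4 → 8012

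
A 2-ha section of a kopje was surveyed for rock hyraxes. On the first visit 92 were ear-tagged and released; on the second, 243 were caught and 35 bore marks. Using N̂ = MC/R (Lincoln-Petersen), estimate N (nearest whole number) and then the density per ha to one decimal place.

density ≈ 319.5 rock hyraxes per ha

N̂ = 92·243/35 = 22356/35 ≈ 638.7 → 639
Density = N̂ / area = 639 / 2 ≈ 319.50 → 319.5 per ha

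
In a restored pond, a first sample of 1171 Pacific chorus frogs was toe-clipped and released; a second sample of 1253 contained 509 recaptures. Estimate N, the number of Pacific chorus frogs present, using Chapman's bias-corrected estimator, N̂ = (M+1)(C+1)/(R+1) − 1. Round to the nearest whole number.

N̂ = (1171+1)(1253+1)/(509+1) − 1 = 1172·1254/510 − 1
= 1469688/510 − 1 ≈ 2881.7 − 1 ≈ 2880.7 → 2881

N ≈ 2881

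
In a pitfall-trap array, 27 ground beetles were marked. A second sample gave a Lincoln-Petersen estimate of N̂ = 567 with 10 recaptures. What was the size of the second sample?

From N = M·C/R: C = N·R / M = 567·10 / 27 = 5670 / 27 = 210.

C = 210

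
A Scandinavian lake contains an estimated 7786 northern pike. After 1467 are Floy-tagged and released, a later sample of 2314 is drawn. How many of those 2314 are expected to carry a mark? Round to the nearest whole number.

The marked fraction of the population is 1467/7786, so in a sample of 2314 expect C·(M/N) marked.
E[R] = 1467 × 2314 / 7786 = 3394638 / 7786 ≈ 436.0 → 436

expected recaptures ≈ 436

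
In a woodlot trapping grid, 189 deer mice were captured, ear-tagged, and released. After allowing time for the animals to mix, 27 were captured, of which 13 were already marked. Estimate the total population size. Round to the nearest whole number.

If marked individuals mix randomly, R/C ≈ M/N, giving N ≈ M·C/R.
N = (189 × 27) / 13 = 5103 / 13 ≈ 392.5 → 393

N ≈ 393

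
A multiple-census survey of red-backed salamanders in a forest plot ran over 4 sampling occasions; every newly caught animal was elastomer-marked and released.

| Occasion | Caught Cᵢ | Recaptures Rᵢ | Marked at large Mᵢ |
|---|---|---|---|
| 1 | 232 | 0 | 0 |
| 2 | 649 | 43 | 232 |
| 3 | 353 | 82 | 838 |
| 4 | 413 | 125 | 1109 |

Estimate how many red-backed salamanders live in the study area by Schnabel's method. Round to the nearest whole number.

Σ MᵢCᵢ = 0·232 + 232·649 + 838·353 + 1109·413 = 0 + 150568 + 295814 + 458017 = 904399
Σ Rᵢ = 0 + 43 + 82 + 125 = 250
N̂ = 904399 / 250 ≈ 3617.6 → 3618

N ≈ 3618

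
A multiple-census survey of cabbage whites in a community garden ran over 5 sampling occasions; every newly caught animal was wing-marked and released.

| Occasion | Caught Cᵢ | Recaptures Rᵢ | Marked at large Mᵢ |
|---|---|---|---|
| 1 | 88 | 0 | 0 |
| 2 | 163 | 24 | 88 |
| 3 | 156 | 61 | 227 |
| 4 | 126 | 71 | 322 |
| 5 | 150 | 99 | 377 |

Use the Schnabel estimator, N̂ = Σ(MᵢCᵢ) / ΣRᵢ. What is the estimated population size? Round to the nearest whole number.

Σ MᵢCᵢ = 0·88 + 88·163 + 227·156 + 322·126 + 377·150 = 0 + 14344 + 35412 + 40572 + 56550 = 146878
Σ Rᵢ = 0 + 24 + 61 + 71 + 99 = 255
N̂ = 146878 / 255 ≈ 576.0 → 576

N ≈ 576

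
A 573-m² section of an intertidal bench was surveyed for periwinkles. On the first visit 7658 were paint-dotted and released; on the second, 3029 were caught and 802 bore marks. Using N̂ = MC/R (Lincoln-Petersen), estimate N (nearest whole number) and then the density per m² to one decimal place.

N̂ = 7658·3029/802 = 23196082/802 ≈ 28922.8 → 28923
Density = N̂ / area = 28923 / 573 ≈ 50.48 → 50.5 per m²

density ≈ 50.5 periwinkles per m²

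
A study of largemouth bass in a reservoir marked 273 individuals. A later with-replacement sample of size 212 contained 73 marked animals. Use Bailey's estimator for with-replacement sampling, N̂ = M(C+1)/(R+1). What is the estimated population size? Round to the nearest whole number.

N̂ = 273·(212+1)/(73+1) = 273·213/74 = 58149/74 ≈ 785.8 → 786

N ≈ 786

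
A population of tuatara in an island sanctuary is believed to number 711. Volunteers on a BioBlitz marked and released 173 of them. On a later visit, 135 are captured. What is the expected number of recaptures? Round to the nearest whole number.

expected recaptures ≈ 33

Expected recaptures E[R] = M·C / N.
E[R] = 173 × 135 / 711 = 23355 / 711 ≈ 32.8 → 33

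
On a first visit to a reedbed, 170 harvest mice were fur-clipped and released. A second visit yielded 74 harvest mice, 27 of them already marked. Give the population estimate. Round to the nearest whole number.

If marked individuals mix randomly, R/C ≈ M/N, giving N ≈ M·C/R.
N = (170 × 74) / 27 = 12580 / 27 ≈ 465.9 → 466

N ≈ 466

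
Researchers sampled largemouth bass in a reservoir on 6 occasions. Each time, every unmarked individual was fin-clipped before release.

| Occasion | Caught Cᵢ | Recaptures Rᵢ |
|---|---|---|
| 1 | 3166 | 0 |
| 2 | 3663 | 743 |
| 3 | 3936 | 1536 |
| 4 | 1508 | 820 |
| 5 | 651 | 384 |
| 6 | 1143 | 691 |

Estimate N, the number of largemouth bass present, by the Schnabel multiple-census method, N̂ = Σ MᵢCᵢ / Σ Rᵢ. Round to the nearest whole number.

N ≈ 15,599

Marked at large before each occasion: Mᵢ = Σⱼ<ᵢ (Cⱼ − Rⱼ) → M1=0, M2=3166, M3=6086, M4=8486, M5=9174, M6=9441
Σ MᵢCᵢ = 0·3166 + 3166·3663 + 6086·3936 + 8486·1508 + 9174·651 + 9441·1143 = 0 + 11597058 + 23954496 + 12796888 + 5972274 + 10791063 = 65111779
Σ Rᵢ = 0 + 743 + 1536 + 820 + 384 + 691 = 4174
N̂ = 65111779 / 4174 ≈ 15599.4 → 15599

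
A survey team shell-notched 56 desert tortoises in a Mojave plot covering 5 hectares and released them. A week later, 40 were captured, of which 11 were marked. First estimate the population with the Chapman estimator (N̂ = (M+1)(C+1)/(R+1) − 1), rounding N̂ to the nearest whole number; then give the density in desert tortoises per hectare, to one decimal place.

N̂ = 57·41/12 − 1 = 2337/12 − 1 ≈ 193.8 → 194
Density = N̂ / area = 194 / 5 ≈ 38.80 → 38.8 per hectare

density ≈ 38.8 desert tortoises per hectare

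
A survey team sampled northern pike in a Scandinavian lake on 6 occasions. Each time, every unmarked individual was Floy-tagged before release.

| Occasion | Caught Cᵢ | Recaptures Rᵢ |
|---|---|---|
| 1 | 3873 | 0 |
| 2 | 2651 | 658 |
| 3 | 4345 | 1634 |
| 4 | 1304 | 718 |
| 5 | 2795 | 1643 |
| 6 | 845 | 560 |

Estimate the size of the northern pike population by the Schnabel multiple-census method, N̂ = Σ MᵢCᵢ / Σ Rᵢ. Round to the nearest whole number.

N ≈ 15,589

Marked at large before each occasion: Mᵢ = Σⱼ<ᵢ (Cⱼ − Rⱼ) → M1=0, M2=3873, M3=5866, M4=8577, M5=9163, M6=10315
Σ MᵢCᵢ = 0·3873 + 3873·2651 + 5866·4345 + 8577·1304 + 9163·2795 + 10315·845 = 0 + 10267323 + 25487770 + 11184408 + 25610585 + 8716175 = 81266261
Σ Rᵢ = 0 + 658 + 1634 + 718 + 1643 + 560 = 5213
N̂ = 81266261 / 5213 ≈ 15589.2 → 15589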